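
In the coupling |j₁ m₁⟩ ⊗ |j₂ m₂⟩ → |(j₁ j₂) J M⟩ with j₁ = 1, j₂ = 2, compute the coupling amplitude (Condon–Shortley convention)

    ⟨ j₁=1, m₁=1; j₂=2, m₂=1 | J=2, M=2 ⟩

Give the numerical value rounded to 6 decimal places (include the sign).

+0.577350  (= +√(1/3))

j₁+j₂−J=1  J+j₁−j₂=1  J−j₁+j₂=3  j₁+j₂+J+1=6
(j₁±m₁, j₂±m₂, J±M) = (2,0,3,1,4,0)
P² = 12
sum k=0..0:
  [0] +1/6 = 1/6
S = 1/6
C² = P²·S² = 1/3 ; C = +0.577350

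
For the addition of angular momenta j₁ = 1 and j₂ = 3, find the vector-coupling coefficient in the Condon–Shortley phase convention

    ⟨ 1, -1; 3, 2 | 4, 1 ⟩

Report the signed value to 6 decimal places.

+0.327327  (= +√(3/28))

j₁+j₂−J=0  J+j₁−j₂=2  J−j₁+j₂=6  j₁+j₂+J+1=9
(j₁±m₁, j₂±m₂, J±M) = (0,2,5,1,5,3)
P² = 43200/7
sum k=0..0:
  [0] +1/240 = 1/240
S = 1/240
C² = P²·S² = 3/28 ; C = +0.327327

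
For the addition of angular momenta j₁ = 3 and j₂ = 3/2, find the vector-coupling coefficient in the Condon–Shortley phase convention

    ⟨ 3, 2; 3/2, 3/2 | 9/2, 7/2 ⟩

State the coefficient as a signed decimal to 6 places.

triangle: 0!*6!*3!/10! = 4320/3628800
(j±m)!: 5!*1!*3!*0!*8!*1! = 29030400
prefactor² = (2J+1)*Δ*N² = 345600
  k=0: +1/(0!*0!*1!*3!*5!*0!) = 1/720
Σ = 1/720  ⇒  CG² = 345600*1/720² = 2/3
CG = +√(2/3) = +0.816497

+0.816497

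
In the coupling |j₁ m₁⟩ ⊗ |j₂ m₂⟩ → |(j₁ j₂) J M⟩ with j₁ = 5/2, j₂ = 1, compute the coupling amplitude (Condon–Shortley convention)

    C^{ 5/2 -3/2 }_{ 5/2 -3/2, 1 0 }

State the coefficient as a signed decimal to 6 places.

√[6·1!4!1!/7! · 1!4!1!1!1!4!] = √(576/35)
  +(−1)^0/∏(0,1,4,1,0,0)! = 1/24  (running 1/24)
  +(−1)^1/∏(1,0,3,0,1,1)! = -1/6  (running -1/8)
⟨..|..⟩ = √(576/35)·(-1/8) = -0.507093

−√(9/35) = -0.507093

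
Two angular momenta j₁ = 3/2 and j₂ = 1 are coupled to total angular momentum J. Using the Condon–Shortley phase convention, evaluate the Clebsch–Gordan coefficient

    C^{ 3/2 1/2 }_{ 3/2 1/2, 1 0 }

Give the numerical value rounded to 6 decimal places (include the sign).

+√(1/15) = +0.258199

j₁+j₂−J=1  J+j₁−j₂=2  J−j₁+j₂=1  j₁+j₂+J+1=5
(j₁±m₁, j₂±m₂, J±M) = (2,1,1,1,2,1)
P² = 4/15
sum k=0..1:
  [0] +1/1 = 1
  [1] −1/2 = -1/2
S = 1/2
C² = P²·S² = 1/15 ; C = +0.258199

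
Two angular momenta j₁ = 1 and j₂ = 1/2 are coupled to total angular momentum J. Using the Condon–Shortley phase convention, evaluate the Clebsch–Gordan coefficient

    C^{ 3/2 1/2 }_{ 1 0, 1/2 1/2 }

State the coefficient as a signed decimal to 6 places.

+√(2/3) ≈ +0.816497

triangle: 0!×2!×1!/4! = 2/24
(j±m)!: 1!×1!×1!×0!×2!×1! = 2
prefactor² = (2J+1)×Δ×N² = 2/3
  k=0: +1/(0!×0!×1!×1!×1!×0!) = 1
Σ = 1  ⇒  CG² = 2/3×1² = 2/3
CG = +√(2/3) = +0.816497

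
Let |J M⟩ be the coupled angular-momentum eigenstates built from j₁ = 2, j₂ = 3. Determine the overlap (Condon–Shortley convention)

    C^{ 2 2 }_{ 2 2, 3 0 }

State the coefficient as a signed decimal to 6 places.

+√(1/14) ≈ +0.267261

j₁+j₂−J=3  J+j₁−j₂=1  J−j₁+j₂=3  j₁+j₂+J+1=8
(j₁±m₁, j₂±m₂, J±M) = (4,0,3,3,4,0)
P² = 648/7
sum k=0..0:
  [0] +1/36 = 1/36
S = 1/36
C² = P²·S² = 1/14 ; C = +0.267261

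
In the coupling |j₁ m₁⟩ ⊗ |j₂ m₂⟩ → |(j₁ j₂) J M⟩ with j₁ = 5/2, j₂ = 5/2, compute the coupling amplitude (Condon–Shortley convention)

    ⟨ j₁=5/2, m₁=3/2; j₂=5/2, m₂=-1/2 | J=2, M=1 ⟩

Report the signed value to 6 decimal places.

triangle: 3!*2!*2!/8! = 24/40320
(j±m)!: 4!*1!*2!*3!*3!*1! = 1728
prefactor² = (2J+1)*Δ*N² = 36/7
  k=0: +1/(0!*3!*1!*2!*1!*0!) = 1/12
  k=1: −1/(1!*2!*0!*1!*2!*1!) = -1/4
Σ = -1/6  ⇒  CG² = 36/7*(-1/6)² = 1/7
CG = −√(1/7) = -0.377964

−√(1/7) ≈ -0.377964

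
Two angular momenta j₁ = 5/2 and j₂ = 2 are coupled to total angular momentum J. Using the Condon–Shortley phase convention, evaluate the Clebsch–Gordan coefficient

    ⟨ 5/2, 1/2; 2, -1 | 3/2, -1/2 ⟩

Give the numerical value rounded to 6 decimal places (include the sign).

triangle: 3!*2!*1!/7! = 12/5040
(j±m)!: 3!*2!*1!*3!*1!*2! = 144
prefactor² = (2J+1)*Δ*N² = 48/35
  k=0: +1/(0!*3!*2!*1!*0!*0!) = 1/12
  k=1: −1/(1!*2!*1!*0!*1!*1!) = -1/2
Σ = -5/12  ⇒  CG² = 48/35*(-5/12)² = 5/21
CG = −√(5/21) = -0.487950

−√(5/21) = -0.487950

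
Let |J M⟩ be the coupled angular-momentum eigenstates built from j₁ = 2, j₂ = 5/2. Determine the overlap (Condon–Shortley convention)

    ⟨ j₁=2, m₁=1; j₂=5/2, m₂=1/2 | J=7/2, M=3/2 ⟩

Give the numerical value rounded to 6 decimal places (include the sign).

triangle: 1!*3!*4!/9! = 144/362880
(j±m)!: 3!*1!*3!*2!*5!*2! = 17280
prefactor² = (2J+1)*Δ*N² = 384/7
  k=0: +1/(0!*1!*1!*3!*2!*1!) = 1/12
  k=1: −1/(1!*0!*0!*2!*3!*2!) = -1/24
Σ = 1/24  ⇒  CG² = 384/7*1/24² = 2/21
CG = +√(2/21) = +0.308607

+√(2/21) ≈ +0.308607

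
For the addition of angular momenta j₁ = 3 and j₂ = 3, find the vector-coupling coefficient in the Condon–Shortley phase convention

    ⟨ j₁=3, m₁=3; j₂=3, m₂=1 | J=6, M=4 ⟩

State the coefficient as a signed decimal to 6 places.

+0.476731  (= +√(5/22))

√[13·0!6!6!/13! · 6!0!4!2!10!2!] = √(2985984000/11)
  +(−1)^0/∏(0,0,0,4,6,2)! = 1/34560  (running 1/34560)
⟨..|..⟩ = √(2985984000/11)·(1/34560) = +0.476731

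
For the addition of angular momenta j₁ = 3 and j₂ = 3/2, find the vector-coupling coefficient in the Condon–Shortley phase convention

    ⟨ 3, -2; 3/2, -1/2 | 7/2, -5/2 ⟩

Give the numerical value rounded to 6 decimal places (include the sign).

-0.377964  (= −√(1/7))

√[8·1!5!2!/9! · 1!5!1!2!1!6!] = √(6400/7)
  +(−1)^0/∏(0,1,5,1,0,1)! = 1/120  (running 1/120)
  +(−1)^1/∏(1,0,4,0,1,2)! = -1/48  (running -1/80)
⟨..|..⟩ = √(6400/7)·(-1/80) = -0.377964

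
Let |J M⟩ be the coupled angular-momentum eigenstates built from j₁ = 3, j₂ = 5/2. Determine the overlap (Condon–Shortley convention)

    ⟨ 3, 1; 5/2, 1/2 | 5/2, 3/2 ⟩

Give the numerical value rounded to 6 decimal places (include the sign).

-0.169031

√[6·3!3!2!/9! · 4!2!3!2!4!1!] = √(576/35)
  +(−1)^1/∏(1,2,1,2,2,0)! = -1/8  (running -1/8)
  +(−1)^2/∏(2,1,0,1,3,1)! = 1/12  (running -1/24)
⟨..|..⟩ = √(576/35)·(-1/24) = -0.169031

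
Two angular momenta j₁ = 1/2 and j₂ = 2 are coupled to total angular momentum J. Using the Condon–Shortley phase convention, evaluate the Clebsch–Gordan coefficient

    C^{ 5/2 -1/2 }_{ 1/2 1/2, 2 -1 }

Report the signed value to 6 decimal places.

+0.632456  (= +√(2/5))

triangle: 0!*1!*4!/6! = 24/720
(j±m)!: 1!*0!*1!*3!*2!*3! = 72
prefactor² = (2J+1)*Δ*N² = 72/5
  k=0: +1/(0!*0!*0!*1!*1!*3!) = 1/6
Σ = 1/6  ⇒  CG² = 72/5*1/6² = 2/5
CG = +√(2/5) = +0.632456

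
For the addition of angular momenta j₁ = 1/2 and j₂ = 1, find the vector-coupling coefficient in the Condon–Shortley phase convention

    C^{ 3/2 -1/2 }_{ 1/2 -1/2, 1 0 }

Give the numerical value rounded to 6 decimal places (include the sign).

+√(2/3) = +0.816497

j₁+j₂−J=0  J+j₁−j₂=1  J−j₁+j₂=2  j₁+j₂+J+1=4
(j₁±m₁, j₂±m₂, J±M) = (0,1,1,1,1,2)
P² = 2/3
sum k=0..0:
  [0] +1/1 = 1
S = 1
C² = P²·S² = 2/3 ; C = +0.816497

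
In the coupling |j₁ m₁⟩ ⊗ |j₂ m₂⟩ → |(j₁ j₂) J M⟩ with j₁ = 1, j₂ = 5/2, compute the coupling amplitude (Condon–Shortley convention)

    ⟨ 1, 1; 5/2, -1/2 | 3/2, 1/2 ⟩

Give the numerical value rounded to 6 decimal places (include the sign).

triangle: 2!·0!·3!/6! = 12/720
(j±m)!: 2!·0!·2!·3!·2!·1! = 48
prefactor² = (2J+1)·Δ·N² = 16/5
  k=0: +1/(0!·2!·0!·2!·0!·1!) = 1/4
Σ = 1/4  ⇒  CG² = 16/5·1/4² = 1/5
CG = +√(1/5) = +0.447214

+0.447214  (= +√(1/5))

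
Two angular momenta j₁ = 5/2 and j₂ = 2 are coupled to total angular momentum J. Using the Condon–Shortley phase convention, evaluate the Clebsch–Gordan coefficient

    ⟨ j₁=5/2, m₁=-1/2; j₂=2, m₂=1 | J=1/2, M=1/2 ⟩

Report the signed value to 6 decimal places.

−√(2/15) ≈ -0.365148

triangle: 4!×1!×0!/6! = 24/720
(j±m)!: 2!×3!×3!×1!×1!×0! = 72
prefactor² = (2J+1)×Δ×N² = 24/5
  k=3: −1/(3!×1!×0!×0!×1!×0!) = -1/6
Σ = -1/6  ⇒  CG² = 24/5×(-1/6)² = 2/15
CG = −√(2/15) = -0.365148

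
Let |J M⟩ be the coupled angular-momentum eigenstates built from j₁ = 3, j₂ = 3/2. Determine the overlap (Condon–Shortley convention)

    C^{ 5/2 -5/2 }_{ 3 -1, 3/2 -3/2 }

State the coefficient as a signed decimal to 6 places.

j₁+j₂−J=2  J+j₁−j₂=4  J−j₁+j₂=1  j₁+j₂+J+1=8
(j₁±m₁, j₂±m₂, J±M) = (2,4,0,3,0,5)
P² = 1728/7
sum k=0..0:
  [0] +1/48 = 1/48
S = 1/48
C² = P²·S² = 3/28 ; C = +0.327327

+0.327327  (= +√(3/28))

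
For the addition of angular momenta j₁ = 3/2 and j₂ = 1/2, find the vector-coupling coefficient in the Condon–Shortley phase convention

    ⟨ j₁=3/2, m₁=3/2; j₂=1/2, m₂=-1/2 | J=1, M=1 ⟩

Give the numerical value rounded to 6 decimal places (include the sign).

+0.866025  (= +√(3/4))

triangle: 1!*2!*0!/4! = 2/24
(j±m)!: 3!*0!*0!*1!*2!*0! = 12
prefactor² = (2J+1)*Δ*N² = 3
  k=0: +1/(0!*1!*0!*0!*2!*0!) = 1/2
Σ = 1/2  ⇒  CG² = 3*1/2² = 3/4
CG = +√(3/4) = +0.866025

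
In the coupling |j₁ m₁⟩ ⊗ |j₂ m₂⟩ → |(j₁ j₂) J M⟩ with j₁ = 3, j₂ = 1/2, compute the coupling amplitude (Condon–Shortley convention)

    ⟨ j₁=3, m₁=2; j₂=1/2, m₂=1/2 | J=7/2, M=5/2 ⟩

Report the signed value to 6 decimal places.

√[8·0!6!1!/8! · 5!1!1!0!6!1!] = √(86400/7)
  +(−1)^0/∏(0,0,1,1,5,0)! = 1/120  (running 1/120)
⟨..|..⟩ = √(86400/7)·(1/120) = +0.925820

+0.925820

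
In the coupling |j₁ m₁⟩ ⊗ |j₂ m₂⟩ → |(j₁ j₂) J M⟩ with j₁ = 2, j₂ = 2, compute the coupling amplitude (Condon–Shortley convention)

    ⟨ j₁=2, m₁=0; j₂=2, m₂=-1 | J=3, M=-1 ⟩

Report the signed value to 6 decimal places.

triangle: 1!×3!×3!/8! = 36/40320
(j±m)!: 2!×2!×1!×3!×2!×4! = 1152
prefactor² = (2J+1)×Δ×N² = 36/5
  k=0: +1/(0!×1!×2!×1!×1!×2!) = 1/4
  k=1: −1/(1!×0!×1!×0!×2!×3!) = -1/12
Σ = 1/6  ⇒  CG² = 36/5×1/6² = 1/5
CG = +√(1/5) = +0.447214

+√(1/5) = +0.447214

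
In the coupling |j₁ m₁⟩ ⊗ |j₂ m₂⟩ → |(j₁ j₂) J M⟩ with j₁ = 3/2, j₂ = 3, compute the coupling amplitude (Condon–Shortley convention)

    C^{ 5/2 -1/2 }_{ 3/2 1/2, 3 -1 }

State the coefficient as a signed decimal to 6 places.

-0.119523  (= −√(1/70))

triangle: 2!*1!*4!/8! = 48/40320
(j±m)!: 2!*1!*2!*4!*2!*3! = 1152
prefactor² = (2J+1)*Δ*N² = 288/35
  k=0: +1/(0!*2!*1!*2!*0!*2!) = 1/8
  k=1: −1/(1!*1!*0!*1!*1!*3!) = -1/6
Σ = -1/24  ⇒  CG² = 288/35*(-1/24)² = 1/70
CG = −√(1/70) = -0.119523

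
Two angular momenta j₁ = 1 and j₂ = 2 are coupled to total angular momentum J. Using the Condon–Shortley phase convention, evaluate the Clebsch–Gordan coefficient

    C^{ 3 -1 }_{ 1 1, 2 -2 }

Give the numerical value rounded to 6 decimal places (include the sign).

+0.258199

j₁+j₂−J=0  J+j₁−j₂=2  J−j₁+j₂=4  j₁+j₂+J+1=7
(j₁±m₁, j₂±m₂, J±M) = (2,0,0,4,2,4)
P² = 768/5
sum k=0..0:
  [0] +1/48 = 1/48
S = 1/48
C² = P²·S² = 1/15 ; C = +0.258199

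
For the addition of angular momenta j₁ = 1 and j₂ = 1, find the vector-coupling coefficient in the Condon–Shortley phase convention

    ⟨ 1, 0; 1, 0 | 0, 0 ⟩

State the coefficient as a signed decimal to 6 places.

j₁+j₂−J=2  J+j₁−j₂=0  J−j₁+j₂=0  j₁+j₂+J+1=3
(j₁±m₁, j₂±m₂, J±M) = (1,1,1,1,0,0)
P² = 1/3
sum k=1..1:
  [1] −1/1 = -1
S = -1
C² = P²·S² = 1/3 ; C = -0.577350

−√(1/3) ≈ -0.577350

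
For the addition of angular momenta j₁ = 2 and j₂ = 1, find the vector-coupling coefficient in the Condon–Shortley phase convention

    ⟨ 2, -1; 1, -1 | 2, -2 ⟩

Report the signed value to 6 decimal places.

√[5·1!3!1!/6! · 1!3!0!2!0!4!] = √(12)
  +(−1)^0/∏(0,1,3,0,0,1)! = 1/6  (running 1/6)
⟨..|..⟩ = √(12)·(1/6) = +0.577350

+0.577350  (= +√(1/3))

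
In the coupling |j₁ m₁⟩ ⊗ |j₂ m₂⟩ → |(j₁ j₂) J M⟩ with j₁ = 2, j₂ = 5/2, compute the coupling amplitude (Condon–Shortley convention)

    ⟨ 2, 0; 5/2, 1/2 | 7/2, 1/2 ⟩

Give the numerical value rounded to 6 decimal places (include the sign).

-0.195180

√[8·1!3!4!/9! · 2!2!3!2!4!3!] = √(768/35)
  +(−1)^0/∏(0,1,2,3,1,1)! = 1/12  (running 1/12)
  +(−1)^1/∏(1,0,1,2,2,2)! = -1/8  (running -1/24)
⟨..|..⟩ = √(768/35)·(-1/24) = -0.195180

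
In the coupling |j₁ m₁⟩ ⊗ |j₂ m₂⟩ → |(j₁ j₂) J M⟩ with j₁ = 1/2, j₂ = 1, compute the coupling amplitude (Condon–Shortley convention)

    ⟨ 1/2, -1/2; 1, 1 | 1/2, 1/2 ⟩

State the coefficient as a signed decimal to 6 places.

j₁+j₂−J=1  J+j₁−j₂=0  J−j₁+j₂=1  j₁+j₂+J+1=3
(j₁±m₁, j₂±m₂, J±M) = (0,1,2,0,1,0)
P² = 2/3
sum k=1..1:
  [1] −1/1 = -1
S = -1
C² = P²·S² = 2/3 ; C = -0.816497

-0.816497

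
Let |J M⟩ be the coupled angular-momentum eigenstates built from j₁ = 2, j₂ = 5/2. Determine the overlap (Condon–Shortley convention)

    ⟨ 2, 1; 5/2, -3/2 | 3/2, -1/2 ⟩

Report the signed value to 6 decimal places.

triangle: 3!×1!×2!/7! = 12/5040
(j±m)!: 3!×1!×1!×4!×1!×2! = 288
prefactor² = (2J+1)×Δ×N² = 96/35
  k=0: +1/(0!×3!×1!×1!×0!×1!) = 1/6
  k=1: −1/(1!×2!×0!×0!×1!×2!) = -1/4
Σ = -1/12  ⇒  CG² = 96/35×(-1/12)² = 2/105
CG = −√(2/105) = -0.138013

−√(2/105) = -0.138013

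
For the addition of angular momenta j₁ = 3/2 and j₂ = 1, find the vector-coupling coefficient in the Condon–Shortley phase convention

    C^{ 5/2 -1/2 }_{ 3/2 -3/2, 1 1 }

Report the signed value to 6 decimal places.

j₁+j₂−J=0  J+j₁−j₂=3  J−j₁+j₂=2  j₁+j₂+J+1=6
(j₁±m₁, j₂±m₂, J±M) = (0,3,2,0,2,3)
P² = 72/5
sum k=0..0:
  [0] +1/12 = 1/12
S = 1/12
C² = P²·S² = 1/10 ; C = +0.316228

+0.316228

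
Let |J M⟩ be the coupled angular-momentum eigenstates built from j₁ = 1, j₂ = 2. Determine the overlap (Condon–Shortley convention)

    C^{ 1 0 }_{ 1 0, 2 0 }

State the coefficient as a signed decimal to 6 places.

−√(2/5) ≈ -0.632456

j₁+j₂−J=2  J+j₁−j₂=0  J−j₁+j₂=2  j₁+j₂+J+1=5
(j₁±m₁, j₂±m₂, J±M) = (1,1,2,2,1,1)
P² = 2/5
sum k=1..1:
  [1] −1/1 = -1
S = -1
C² = P²·S² = 2/5 ; C = -0.632456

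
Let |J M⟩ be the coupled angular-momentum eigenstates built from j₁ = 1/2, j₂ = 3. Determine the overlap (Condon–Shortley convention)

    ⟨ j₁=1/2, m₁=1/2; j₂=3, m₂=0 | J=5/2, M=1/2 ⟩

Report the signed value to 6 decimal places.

√[6·1!0!5!/7! · 1!0!3!3!3!2!] = √(432/7)
  +(−1)^0/∏(0,1,0,3,0,2)! = 1/12  (running 1/12)
⟨..|..⟩ = √(432/7)·(1/12) = +0.654654

+0.654654  (= +√(3/7))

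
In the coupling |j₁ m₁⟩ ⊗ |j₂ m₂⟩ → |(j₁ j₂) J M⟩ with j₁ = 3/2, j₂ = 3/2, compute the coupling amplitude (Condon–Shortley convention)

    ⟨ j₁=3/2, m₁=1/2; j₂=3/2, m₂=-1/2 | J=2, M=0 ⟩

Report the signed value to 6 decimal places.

triangle: 1!*2!*2!/6! = 4/720
(j±m)!: 2!*1!*1!*2!*2!*2! = 16
prefactor² = (2J+1)*Δ*N² = 4/9
  k=0: +1/(0!*1!*1!*1!*1!*1!) = 1
  k=1: −1/(1!*0!*0!*0!*2!*2!) = -1/4
Σ = 3/4  ⇒  CG² = 4/9*3/4² = 1/4
CG = +√(1/4) = +0.500000

+√(1/4) ≈ +0.500000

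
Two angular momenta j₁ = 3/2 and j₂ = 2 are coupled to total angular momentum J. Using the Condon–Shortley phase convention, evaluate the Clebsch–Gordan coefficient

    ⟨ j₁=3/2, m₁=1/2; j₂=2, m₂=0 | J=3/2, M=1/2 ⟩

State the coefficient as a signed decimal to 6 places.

triangle: 2!·1!·2!/6! = 4/720
(j±m)!: 2!·1!·2!·2!·2!·1! = 16
prefactor² = (2J+1)·Δ·N² = 16/45
  k=0: +1/(0!·2!·1!·2!·0!·0!) = 1/4
  k=1: −1/(1!·1!·0!·1!·1!·1!) = -1
Σ = -3/4  ⇒  CG² = 16/45·(-3/4)² = 1/5
CG = −√(1/5) = -0.447214

−√(1/5) = -0.447214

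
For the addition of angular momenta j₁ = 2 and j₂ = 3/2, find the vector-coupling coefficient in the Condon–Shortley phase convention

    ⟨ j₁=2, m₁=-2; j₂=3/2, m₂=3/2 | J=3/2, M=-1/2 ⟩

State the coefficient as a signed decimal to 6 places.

√[4·2!2!1!/6! · 0!4!3!0!1!2!] = √(32/5)
  +(−1)^2/∏(2,0,2,1,0,0)! = 1/4  (running 1/4)
⟨..|..⟩ = √(32/5)·(1/4) = +0.632456

+√(2/5) = +0.632456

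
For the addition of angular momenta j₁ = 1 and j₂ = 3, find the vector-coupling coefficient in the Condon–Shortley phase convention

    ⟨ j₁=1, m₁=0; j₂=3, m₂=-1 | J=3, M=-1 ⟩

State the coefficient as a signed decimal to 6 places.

+√(1/12) ≈ +0.288675

triangle: 1!·1!·5!/8! = 120/40320
(j±m)!: 1!·1!·2!·4!·2!·4! = 2304
prefactor² = (2J+1)·Δ·N² = 48
  k=0: +1/(0!·1!·1!·2!·0!·3!) = 1/12
  k=1: −1/(1!·0!·0!·1!·1!·4!) = -1/24
Σ = 1/24  ⇒  CG² = 48·1/24² = 1/12
CG = +√(1/12) = +0.288675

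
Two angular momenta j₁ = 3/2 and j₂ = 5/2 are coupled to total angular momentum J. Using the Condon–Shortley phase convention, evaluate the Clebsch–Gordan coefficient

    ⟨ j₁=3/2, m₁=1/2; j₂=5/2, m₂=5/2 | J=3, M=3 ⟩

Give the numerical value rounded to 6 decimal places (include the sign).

triangle: 1!*2!*4!/8! = 48/40320
(j±m)!: 2!*1!*5!*0!*6!*0! = 172800
prefactor² = (2J+1)*Δ*N² = 1440
  k=1: −1/(1!*0!*0!*4!*2!*0!) = -1/48
Σ = -1/48  ⇒  CG² = 1440*(-1/48)² = 5/8
CG = −√(5/8) = -0.790569

-0.790569  (= −√(5/8))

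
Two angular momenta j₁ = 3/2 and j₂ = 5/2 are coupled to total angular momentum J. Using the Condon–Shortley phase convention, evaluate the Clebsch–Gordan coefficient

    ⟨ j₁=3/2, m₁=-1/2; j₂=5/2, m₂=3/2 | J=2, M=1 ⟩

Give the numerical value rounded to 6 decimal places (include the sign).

+0.154303  (= +√(1/42))

triangle: 2!*1!*3!/7! = 12/5040
(j±m)!: 1!*2!*4!*1!*3!*1! = 288
prefactor² = (2J+1)*Δ*N² = 24/7
  k=1: −1/(1!*1!*1!*3!*0!*0!) = -1/6
  k=2: +1/(2!*0!*0!*2!*1!*1!) = 1/4
Σ = 1/12  ⇒  CG² = 24/7*1/12² = 1/42
CG = +√(1/42) = +0.154303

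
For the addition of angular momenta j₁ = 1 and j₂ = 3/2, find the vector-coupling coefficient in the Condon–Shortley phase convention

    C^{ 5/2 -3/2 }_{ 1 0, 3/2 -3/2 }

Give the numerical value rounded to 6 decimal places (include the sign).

√[6·0!2!3!/6! · 1!1!0!3!1!4!] = √(72/5)
  +(−1)^0/∏(0,0,1,0,1,3)! = 1/6  (running 1/6)
⟨..|..⟩ = √(72/5)·(1/6) = +0.632456

+√(2/5) = +0.632456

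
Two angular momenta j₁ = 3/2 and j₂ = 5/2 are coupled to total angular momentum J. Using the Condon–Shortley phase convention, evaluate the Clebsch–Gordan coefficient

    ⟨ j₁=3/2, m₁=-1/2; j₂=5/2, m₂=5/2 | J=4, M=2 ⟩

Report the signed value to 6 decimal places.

+√(3/28) ≈ +0.327327

√[9·0!3!5!/9! · 1!2!5!0!6!2!] = √(43200/7)
  +(−1)^0/∏(0,0,2,5,1,0)! = 1/240  (running 1/240)
⟨..|..⟩ = √(43200/7)·(1/240) = +0.327327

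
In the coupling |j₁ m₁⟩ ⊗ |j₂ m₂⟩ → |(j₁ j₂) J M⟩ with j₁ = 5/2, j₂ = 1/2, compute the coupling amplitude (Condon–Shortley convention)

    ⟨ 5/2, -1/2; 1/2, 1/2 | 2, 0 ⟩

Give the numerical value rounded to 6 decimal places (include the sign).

-0.707107  (= −√(1/2))

triangle: 1!·4!·0!/6! = 24/720
(j±m)!: 2!·3!·1!·0!·2!·2! = 48
prefactor² = (2J+1)·Δ·N² = 8
  k=1: −1/(1!·0!·2!·0!·2!·0!) = -1/4
Σ = -1/4  ⇒  CG² = 8·(-1/4)² = 1/2
CG = −√(1/2) = -0.707107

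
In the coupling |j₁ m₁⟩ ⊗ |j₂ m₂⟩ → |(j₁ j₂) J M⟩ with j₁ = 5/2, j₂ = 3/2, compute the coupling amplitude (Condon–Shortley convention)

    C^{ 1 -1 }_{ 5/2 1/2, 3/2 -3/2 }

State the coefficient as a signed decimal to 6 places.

j₁+j₂−J=3  J+j₁−j₂=2  J−j₁+j₂=0  j₁+j₂+J+1=6
(j₁±m₁, j₂±m₂, J±M) = (3,2,0,3,0,2)
P² = 36/5
sum k=0..0:
  [0] +1/12 = 1/12
S = 1/12
C² = P²·S² = 1/20 ; C = +0.223607

+0.223607  (= +√(1/20))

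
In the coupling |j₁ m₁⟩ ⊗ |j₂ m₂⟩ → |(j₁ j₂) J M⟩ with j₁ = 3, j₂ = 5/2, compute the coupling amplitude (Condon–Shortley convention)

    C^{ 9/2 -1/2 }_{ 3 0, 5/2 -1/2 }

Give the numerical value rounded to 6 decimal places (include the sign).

√[10·1!5!4!/11! · 3!3!2!3!4!5!] = √(69120/77)
  +(−1)^0/∏(0,1,3,2,2,2)! = 1/48  (running 1/48)
  +(−1)^1/∏(1,0,2,1,3,3)! = -1/72  (running 1/144)
⟨..|..⟩ = √(69120/77)·(1/144) = +0.208063

+0.208063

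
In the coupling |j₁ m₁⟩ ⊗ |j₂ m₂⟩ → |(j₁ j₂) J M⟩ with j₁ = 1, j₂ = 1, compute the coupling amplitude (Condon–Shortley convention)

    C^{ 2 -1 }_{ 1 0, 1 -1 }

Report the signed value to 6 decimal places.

triangle: 0!·2!·2!/5! = 4/120
(j±m)!: 1!·1!·0!·2!·1!·3! = 12
prefactor² = (2J+1)·Δ·N² = 2
  k=0: +1/(0!·0!·1!·0!·1!·2!) = 1/2
Σ = 1/2  ⇒  CG² = 2·1/2² = 1/2
CG = +√(1/2) = +0.707107

+0.707107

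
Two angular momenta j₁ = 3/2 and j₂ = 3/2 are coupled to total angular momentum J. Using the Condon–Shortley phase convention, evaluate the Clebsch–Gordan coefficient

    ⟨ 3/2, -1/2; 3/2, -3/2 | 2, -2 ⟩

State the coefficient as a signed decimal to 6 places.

+√(1/2) = +0.707107

j₁+j₂−J=1  J+j₁−j₂=2  J−j₁+j₂=2  j₁+j₂+J+1=6
(j₁±m₁, j₂±m₂, J±M) = (1,2,0,3,0,4)
P² = 8
sum k=0..0:
  [0] +1/4 = 1/4
S = 1/4
C² = P²·S² = 1/2 ; C = +0.707107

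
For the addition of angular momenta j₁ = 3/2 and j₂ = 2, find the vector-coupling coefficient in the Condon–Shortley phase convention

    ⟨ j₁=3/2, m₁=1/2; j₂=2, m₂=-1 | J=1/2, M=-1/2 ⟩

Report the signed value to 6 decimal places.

j₁+j₂−J=3  J+j₁−j₂=0  J−j₁+j₂=1  j₁+j₂+J+1=5
(j₁±m₁, j₂±m₂, J±M) = (2,1,1,3,0,1)
P² = 6/5
sum k=1..1:
  [1] −1/2 = -1/2
S = -1/2
C² = P²·S² = 3/10 ; C = -0.547723

−√(3/10) = -0.547723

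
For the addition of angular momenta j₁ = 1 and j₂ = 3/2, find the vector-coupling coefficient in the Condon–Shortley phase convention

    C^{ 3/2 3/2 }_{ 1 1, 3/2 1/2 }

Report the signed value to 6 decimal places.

j₁+j₂−J=1  J+j₁−j₂=1  J−j₁+j₂=2  j₁+j₂+J+1=5
(j₁±m₁, j₂±m₂, J±M) = (2,0,2,1,3,0)
P² = 8/5
sum k=0..0:
  [0] +1/2 = 1/2
S = 1/2
C² = P²·S² = 2/5 ; C = +0.632456

+√(2/5) ≈ +0.632456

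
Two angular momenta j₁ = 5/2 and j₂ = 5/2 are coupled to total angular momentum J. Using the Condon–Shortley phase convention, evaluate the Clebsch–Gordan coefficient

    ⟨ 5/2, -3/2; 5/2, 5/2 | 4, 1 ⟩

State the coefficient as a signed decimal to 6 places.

−√(1/7) = -0.377964

triangle: 1!*4!*4!/10! = 576/3628800
(j±m)!: 1!*4!*5!*0!*5!*3! = 2073600
prefactor² = (2J+1)*Δ*N² = 20736/7
  k=1: −1/(1!*0!*3!*4!*1!*0!) = -1/144
Σ = -1/144  ⇒  CG² = 20736/7*(-1/144)² = 1/7
CG = −√(1/7) = -0.377964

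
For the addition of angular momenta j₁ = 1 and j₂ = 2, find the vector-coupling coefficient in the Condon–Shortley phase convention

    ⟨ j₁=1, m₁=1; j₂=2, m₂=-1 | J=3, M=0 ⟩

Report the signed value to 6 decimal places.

+√(1/5) ≈ +0.447214

j₁+j₂−J=0  J+j₁−j₂=2  J−j₁+j₂=4  j₁+j₂+J+1=7
(j₁±m₁, j₂±m₂, J±M) = (2,0,1,3,3,3)
P² = 144/5
sum k=0..0:
  [0] +1/12 = 1/12
S = 1/12
C² = P²·S² = 1/5 ; C = +0.447214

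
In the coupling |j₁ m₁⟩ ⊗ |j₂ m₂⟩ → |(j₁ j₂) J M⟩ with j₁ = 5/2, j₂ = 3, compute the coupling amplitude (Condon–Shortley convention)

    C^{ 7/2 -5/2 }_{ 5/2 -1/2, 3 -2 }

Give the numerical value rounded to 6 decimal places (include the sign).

j₁+j₂−J=2  J+j₁−j₂=3  J−j₁+j₂=4  j₁+j₂+J+1=10
(j₁±m₁, j₂±m₂, J±M) = (2,3,1,5,1,6)
P² = 4608/7
sum k=0..1:
  [0] +1/72 = 1/72
  [1] −1/48 = -1/48
S = -1/144
C² = P²·S² = 2/63 ; C = -0.178174

-0.178174  (= −√(2/63))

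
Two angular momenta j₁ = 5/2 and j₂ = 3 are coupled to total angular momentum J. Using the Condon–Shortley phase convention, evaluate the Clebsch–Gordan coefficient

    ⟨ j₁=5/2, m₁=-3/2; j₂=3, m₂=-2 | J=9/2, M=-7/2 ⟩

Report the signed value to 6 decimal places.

j₁+j₂−J=1  J+j₁−j₂=4  J−j₁+j₂=5  j₁+j₂+J+1=11
(j₁±m₁, j₂±m₂, J±M) = (1,4,1,5,1,8)
P² = 921600/11
sum k=0..1:
  [0] +1/576 = 1/576
  [1] −1/720 = -1/720
S = 1/2880
C² = P²·S² = 1/99 ; C = +0.100504

+√(1/99) ≈ +0.100504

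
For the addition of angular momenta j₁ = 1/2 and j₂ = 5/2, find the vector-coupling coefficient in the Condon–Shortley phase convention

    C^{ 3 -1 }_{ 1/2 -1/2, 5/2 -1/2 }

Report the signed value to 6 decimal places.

+0.816497

j₁+j₂−J=0  J+j₁−j₂=1  J−j₁+j₂=5  j₁+j₂+J+1=7
(j₁±m₁, j₂±m₂, J±M) = (0,1,2,3,2,4)
P² = 96
sum k=0..0:
  [0] +1/12 = 1/12
S = 1/12
C² = P²·S² = 2/3 ; C = +0.816497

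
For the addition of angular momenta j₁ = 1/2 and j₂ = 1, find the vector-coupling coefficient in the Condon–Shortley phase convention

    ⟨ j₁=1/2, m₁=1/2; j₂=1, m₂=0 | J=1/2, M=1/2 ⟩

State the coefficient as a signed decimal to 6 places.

√[2·1!0!1!/3! · 1!0!1!1!1!0!] = √(1/3)
  +(−1)^0/∏(0,1,0,1,0,0)! = 1  (running 1)
⟨..|..⟩ = √(1/3)·(1) = +0.577350

+√(1/3) ≈ +0.577350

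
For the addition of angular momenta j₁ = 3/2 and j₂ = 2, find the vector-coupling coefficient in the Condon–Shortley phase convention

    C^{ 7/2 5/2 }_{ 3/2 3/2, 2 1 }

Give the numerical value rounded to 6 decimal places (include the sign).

+0.755929  (= +√(4/7))

triangle: 0!·3!·4!/8! = 144/40320
(j±m)!: 3!·0!·3!·1!·6!·1! = 25920
prefactor² = (2J+1)·Δ·N² = 5184/7
  k=0: +1/(0!·0!·0!·3!·3!·1!) = 1/36
Σ = 1/36  ⇒  CG² = 5184/7·1/36² = 4/7
CG = +√(4/7) = +0.755929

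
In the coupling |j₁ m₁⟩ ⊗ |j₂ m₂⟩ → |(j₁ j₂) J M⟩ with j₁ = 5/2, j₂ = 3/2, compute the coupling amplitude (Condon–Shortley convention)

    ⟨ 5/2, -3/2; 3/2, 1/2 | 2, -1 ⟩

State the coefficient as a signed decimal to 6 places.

+0.154303  (= +√(1/42))

triangle: 2!*3!*1!/7! = 12/5040
(j±m)!: 1!*4!*2!*1!*1!*3! = 288
prefactor² = (2J+1)*Δ*N² = 24/7
  k=1: −1/(1!*1!*3!*1!*0!*0!) = -1/6
  k=2: +1/(2!*0!*2!*0!*1!*1!) = 1/4
Σ = 1/12  ⇒  CG² = 24/7*1/12² = 1/42
CG = +√(1/42) = +0.154303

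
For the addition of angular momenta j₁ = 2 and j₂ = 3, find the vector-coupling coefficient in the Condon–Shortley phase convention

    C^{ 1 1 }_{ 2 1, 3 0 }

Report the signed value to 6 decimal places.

−√(3/35) ≈ -0.292770

j₁+j₂−J=4  J+j₁−j₂=0  J−j₁+j₂=2  j₁+j₂+J+1=7
(j₁±m₁, j₂±m₂, J±M) = (3,1,3,3,2,0)
P² = 432/35
sum k=1..1:
  [1] −1/12 = -1/12
S = -1/12
C² = P²·S² = 3/35 ; C = -0.292770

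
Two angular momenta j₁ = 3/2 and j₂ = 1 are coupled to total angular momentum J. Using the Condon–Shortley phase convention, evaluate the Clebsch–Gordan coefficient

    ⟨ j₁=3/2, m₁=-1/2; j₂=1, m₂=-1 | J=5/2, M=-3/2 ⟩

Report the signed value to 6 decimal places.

√[6·0!3!2!/6! · 1!2!0!2!1!4!] = √(48/5)
  +(−1)^0/∏(0,0,2,0,1,2)! = 1/4  (running 1/4)
⟨..|..⟩ = √(48/5)·(1/4) = +0.774597

+0.774597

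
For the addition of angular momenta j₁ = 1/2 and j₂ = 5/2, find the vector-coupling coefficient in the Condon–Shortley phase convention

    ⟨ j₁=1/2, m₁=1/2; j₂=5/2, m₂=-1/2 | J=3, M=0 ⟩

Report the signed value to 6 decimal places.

+0.707107  (= +√(1/2))

j₁+j₂−J=0  J+j₁−j₂=1  J−j₁+j₂=5  j₁+j₂+J+1=7
(j₁±m₁, j₂±m₂, J±M) = (1,0,2,3,3,3)
P² = 72
sum k=0..0:
  [0] +1/12 = 1/12
S = 1/12
C² = P²·S² = 1/2 ; C = +0.707107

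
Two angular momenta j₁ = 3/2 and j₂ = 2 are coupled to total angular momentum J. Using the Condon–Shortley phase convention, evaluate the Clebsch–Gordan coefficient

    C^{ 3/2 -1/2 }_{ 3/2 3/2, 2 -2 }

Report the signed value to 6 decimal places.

triangle: 2!·1!·2!/6! = 4/720
(j±m)!: 3!·0!·0!·4!·1!·2! = 288
prefactor² = (2J+1)·Δ·N² = 32/5
  k=0: +1/(0!·2!·0!·0!·1!·2!) = 1/4
Σ = 1/4  ⇒  CG² = 32/5·1/4² = 2/5
CG = +√(2/5) = +0.632456

+√(2/5) = +0.632456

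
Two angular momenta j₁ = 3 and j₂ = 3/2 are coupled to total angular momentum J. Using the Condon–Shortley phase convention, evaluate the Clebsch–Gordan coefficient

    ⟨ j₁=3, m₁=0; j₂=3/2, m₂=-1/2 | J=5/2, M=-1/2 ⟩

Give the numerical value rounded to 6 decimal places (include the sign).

-0.414039

√[6·2!4!1!/8! · 3!3!1!2!2!3!] = √(216/35)
  +(−1)^0/∏(0,2,3,1,1,0)! = 1/12  (running 1/12)
  +(−1)^1/∏(1,1,2,0,2,1)! = -1/4  (running -1/6)
⟨..|..⟩ = √(216/35)·(-1/6) = -0.414039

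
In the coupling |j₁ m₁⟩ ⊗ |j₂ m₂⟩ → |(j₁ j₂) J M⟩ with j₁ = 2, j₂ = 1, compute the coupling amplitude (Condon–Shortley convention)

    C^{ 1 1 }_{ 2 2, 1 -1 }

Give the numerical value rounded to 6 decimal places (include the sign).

+√(3/5) = +0.774597

j₁+j₂−J=2  J+j₁−j₂=2  J−j₁+j₂=0  j₁+j₂+J+1=5
(j₁±m₁, j₂±m₂, J±M) = (4,0,0,2,2,0)
P² = 48/5
sum k=0..0:
  [0] +1/4 = 1/4
S = 1/4
C² = P²·S² = 3/5 ; C = +0.774597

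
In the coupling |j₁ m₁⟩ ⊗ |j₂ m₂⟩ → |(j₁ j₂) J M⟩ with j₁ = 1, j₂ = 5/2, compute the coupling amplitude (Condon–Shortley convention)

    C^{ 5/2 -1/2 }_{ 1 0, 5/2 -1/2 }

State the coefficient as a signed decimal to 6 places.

√[6·1!1!4!/7! · 1!1!2!3!2!3!] = √(144/35)
  +(−1)^0/∏(0,1,1,2,0,2)! = 1/4  (running 1/4)
  +(−1)^1/∏(1,0,0,1,1,3)! = -1/6  (running 1/12)
⟨..|..⟩ = √(144/35)·(1/12) = +0.169031

+√(1/35) ≈ +0.169031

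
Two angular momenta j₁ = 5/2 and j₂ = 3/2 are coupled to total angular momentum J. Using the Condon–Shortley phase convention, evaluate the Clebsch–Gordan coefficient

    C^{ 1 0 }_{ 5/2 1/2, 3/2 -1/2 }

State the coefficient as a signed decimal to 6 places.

triangle: 3!*2!*0!/6! = 12/720
(j±m)!: 3!*2!*1!*2!*1!*1! = 24
prefactor² = (2J+1)*Δ*N² = 6/5
  k=1: −1/(1!*2!*1!*0!*1!*0!) = -1/2
Σ = -1/2  ⇒  CG² = 6/5*(-1/2)² = 3/10
CG = −√(3/10) = -0.547723

−√(3/10) ≈ -0.547723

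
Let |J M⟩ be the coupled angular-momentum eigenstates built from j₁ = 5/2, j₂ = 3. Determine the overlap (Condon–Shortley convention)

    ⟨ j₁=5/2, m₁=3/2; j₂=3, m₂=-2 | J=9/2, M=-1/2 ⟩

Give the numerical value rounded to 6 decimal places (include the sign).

+0.510355  (= +√(361/1386))

j₁+j₂−J=1  J+j₁−j₂=4  J−j₁+j₂=5  j₁+j₂+J+1=11
(j₁±m₁, j₂±m₂, J±M) = (4,1,1,5,4,5)
P² = 460800/77
sum k=0..1:
  [0] +1/144 = 1/144
  [1] −1/2880 = -1/2880
S = 19/2880
C² = P²·S² = 361/1386 ; C = +0.510355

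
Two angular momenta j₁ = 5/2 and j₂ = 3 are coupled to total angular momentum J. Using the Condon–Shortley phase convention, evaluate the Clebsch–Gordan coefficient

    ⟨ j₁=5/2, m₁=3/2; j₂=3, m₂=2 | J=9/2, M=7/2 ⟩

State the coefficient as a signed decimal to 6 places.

j₁+j₂−J=1  J+j₁−j₂=4  J−j₁+j₂=5  j₁+j₂+J+1=11
(j₁±m₁, j₂±m₂, J±M) = (4,1,5,1,8,1)
P² = 921600/11
sum k=0..1:
  [0] +1/720 = 1/720
  [1] −1/576 = -1/576
S = -1/2880
C² = P²·S² = 1/99 ; C = -0.100504

−√(1/99) = -0.100504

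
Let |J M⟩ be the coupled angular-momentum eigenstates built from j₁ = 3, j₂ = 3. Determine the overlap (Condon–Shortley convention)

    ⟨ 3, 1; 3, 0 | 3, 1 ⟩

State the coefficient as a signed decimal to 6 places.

−√(1/6) ≈ -0.408248

j₁+j₂−J=3  J+j₁−j₂=3  J−j₁+j₂=3  j₁+j₂+J+1=10
(j₁±m₁, j₂±m₂, J±M) = (4,2,3,3,4,2)
P² = 864/25
sum k=0..2:
  [0] +1/72 = 1/72
  [1] −1/8 = -1/8
  [2] +1/24 = 1/24
S = -5/72
C² = P²·S² = 1/6 ; C = -0.408248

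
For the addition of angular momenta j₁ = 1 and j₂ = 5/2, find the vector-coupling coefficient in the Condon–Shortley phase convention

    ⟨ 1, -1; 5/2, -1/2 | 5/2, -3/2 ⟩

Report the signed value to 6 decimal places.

-0.676123

√[6·1!1!4!/7! · 0!2!2!3!1!4!] = √(576/35)
  +(−1)^1/∏(1,0,1,1,0,3)! = -1/6  (running -1/6)
⟨..|..⟩ = √(576/35)·(-1/6) = -0.676123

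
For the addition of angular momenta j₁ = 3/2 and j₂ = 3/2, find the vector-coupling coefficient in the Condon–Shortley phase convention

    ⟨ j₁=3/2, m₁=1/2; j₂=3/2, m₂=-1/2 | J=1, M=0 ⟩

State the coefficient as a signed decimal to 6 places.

−√(1/20) = -0.223607

triangle: 2!×1!×1!/5! = 2/120
(j±m)!: 2!×1!×1!×2!×1!×1! = 4
prefactor² = (2J+1)×Δ×N² = 1/5
  k=0: +1/(0!×2!×1!×1!×0!×0!) = 1/2
  k=1: −1/(1!×1!×0!×0!×1!×1!) = -1
Σ = -1/2  ⇒  CG² = 1/5×(-1/2)² = 1/20
CG = −√(1/20) = -0.223607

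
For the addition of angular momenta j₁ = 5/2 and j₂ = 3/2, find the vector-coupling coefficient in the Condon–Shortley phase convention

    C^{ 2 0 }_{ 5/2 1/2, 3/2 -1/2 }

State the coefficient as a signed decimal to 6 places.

triangle: 2!*3!*1!/7! = 12/5040
(j±m)!: 3!*2!*1!*2!*2!*2! = 96
prefactor² = (2J+1)*Δ*N² = 8/7
  k=0: +1/(0!*2!*2!*1!*1!*0!) = 1/4
  k=1: −1/(1!*1!*1!*0!*2!*1!) = -1/2
Σ = -1/4  ⇒  CG² = 8/7*(-1/4)² = 1/14
CG = −√(1/14) = -0.267261

-0.267261  (= −√(1/14))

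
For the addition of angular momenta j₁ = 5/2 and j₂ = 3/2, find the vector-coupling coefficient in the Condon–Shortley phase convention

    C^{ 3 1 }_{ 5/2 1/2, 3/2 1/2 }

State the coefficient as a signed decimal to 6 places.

−√(1/60) = -0.129099

triangle: 1!*4!*2!/8! = 48/40320
(j±m)!: 3!*2!*2!*1!*4!*2! = 1152
prefactor² = (2J+1)*Δ*N² = 48/5
  k=0: +1/(0!*1!*2!*2!*2!*0!) = 1/8
  k=1: −1/(1!*0!*1!*1!*3!*1!) = -1/6
Σ = -1/24  ⇒  CG² = 48/5*(-1/24)² = 1/60
CG = −√(1/60) = -0.129099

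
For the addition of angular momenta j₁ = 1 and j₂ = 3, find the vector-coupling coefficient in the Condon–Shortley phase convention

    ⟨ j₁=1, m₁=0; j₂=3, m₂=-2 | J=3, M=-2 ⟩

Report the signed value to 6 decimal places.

+√(1/3) ≈ +0.577350

√[7·1!1!5!/8! · 1!1!1!5!1!5!] = √(300)
  +(−1)^0/∏(0,1,1,1,0,4)! = 1/24  (running 1/24)
  +(−1)^1/∏(1,0,0,0,1,5)! = -1/120  (running 1/30)
⟨..|..⟩ = √(300)·(1/30) = +0.577350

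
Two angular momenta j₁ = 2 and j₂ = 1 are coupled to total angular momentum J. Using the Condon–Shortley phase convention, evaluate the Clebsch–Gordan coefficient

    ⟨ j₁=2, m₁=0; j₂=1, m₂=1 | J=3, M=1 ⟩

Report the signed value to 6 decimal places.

+0.632456  (= +√(2/5))

j₁+j₂−J=0  J+j₁−j₂=4  J−j₁+j₂=2  j₁+j₂+J+1=7
(j₁±m₁, j₂±m₂, J±M) = (2,2,2,0,4,2)
P² = 128/5
sum k=0..0:
  [0] +1/8 = 1/8
S = 1/8
C² = P²·S² = 2/5 ; C = +0.632456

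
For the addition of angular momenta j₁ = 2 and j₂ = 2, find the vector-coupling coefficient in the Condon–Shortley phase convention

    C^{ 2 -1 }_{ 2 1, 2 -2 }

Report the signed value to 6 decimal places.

triangle: 2!·2!·2!/7! = 8/5040
(j±m)!: 3!·1!·0!·4!·1!·3! = 864
prefactor² = (2J+1)·Δ·N² = 48/7
  k=0: +1/(0!·2!·1!·0!·1!·2!) = 1/4
Σ = 1/4  ⇒  CG² = 48/7·1/4² = 3/7
CG = +√(3/7) = +0.654654

+0.654654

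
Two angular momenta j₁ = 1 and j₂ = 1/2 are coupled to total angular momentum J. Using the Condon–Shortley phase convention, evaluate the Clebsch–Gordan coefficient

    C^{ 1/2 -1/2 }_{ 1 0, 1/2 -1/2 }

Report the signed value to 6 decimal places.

+0.577350  (= +√(1/3))

√[2·1!1!0!/3! · 1!1!0!1!0!1!] = √(1/3)
  +(−1)^0/∏(0,1,1,0,0,0)! = 1  (running 1)
⟨..|..⟩ = √(1/3)·(1) = +0.577350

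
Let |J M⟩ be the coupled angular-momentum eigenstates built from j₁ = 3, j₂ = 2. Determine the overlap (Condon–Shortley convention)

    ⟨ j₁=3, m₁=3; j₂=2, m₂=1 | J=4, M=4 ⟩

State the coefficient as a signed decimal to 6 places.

+0.774597  (= +√(3/5))

j₁+j₂−J=1  J+j₁−j₂=5  J−j₁+j₂=3  j₁+j₂+J+1=10
(j₁±m₁, j₂±m₂, J±M) = (6,0,3,1,8,0)
P² = 311040
sum k=0..0:
  [0] +1/720 = 1/720
S = 1/720
C² = P²·S² = 3/5 ; C = +0.774597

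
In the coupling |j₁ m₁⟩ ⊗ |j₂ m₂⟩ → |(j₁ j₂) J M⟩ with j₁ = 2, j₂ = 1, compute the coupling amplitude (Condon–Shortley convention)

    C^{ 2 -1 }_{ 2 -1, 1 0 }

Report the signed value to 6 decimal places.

−√(1/6) = -0.408248

j₁+j₂−J=1  J+j₁−j₂=3  J−j₁+j₂=1  j₁+j₂+J+1=6
(j₁±m₁, j₂±m₂, J±M) = (1,3,1,1,1,3)
P² = 3/2
sum k=0..1:
  [0] +1/6 = 1/6
  [1] −1/2 = -1/2
S = -1/3
C² = P²·S² = 1/6 ; C = -0.408248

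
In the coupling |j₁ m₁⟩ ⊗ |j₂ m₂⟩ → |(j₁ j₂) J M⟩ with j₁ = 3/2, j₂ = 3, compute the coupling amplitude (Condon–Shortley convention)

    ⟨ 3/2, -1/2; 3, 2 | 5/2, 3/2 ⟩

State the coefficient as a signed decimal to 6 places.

j₁+j₂−J=2  J+j₁−j₂=1  J−j₁+j₂=4  j₁+j₂+J+1=8
(j₁±m₁, j₂±m₂, J±M) = (1,2,5,1,4,1)
P² = 288/7
sum k=1..2:
  [1] −1/24 = -1/24
  [2] +1/12 = 1/12
S = 1/24
C² = P²·S² = 1/14 ; C = +0.267261

+√(1/14) = +0.267261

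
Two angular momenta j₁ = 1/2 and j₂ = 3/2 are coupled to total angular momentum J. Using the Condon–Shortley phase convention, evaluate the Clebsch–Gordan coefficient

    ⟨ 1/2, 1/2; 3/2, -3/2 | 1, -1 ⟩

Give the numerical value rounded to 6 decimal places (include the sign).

j₁+j₂−J=1  J+j₁−j₂=0  J−j₁+j₂=2  j₁+j₂+J+1=4
(j₁±m₁, j₂±m₂, J±M) = (1,0,0,3,0,2)
P² = 3
sum k=0..0:
  [0] +1/2 = 1/2
S = 1/2
C² = P²·S² = 3/4 ; C = +0.866025

+0.866025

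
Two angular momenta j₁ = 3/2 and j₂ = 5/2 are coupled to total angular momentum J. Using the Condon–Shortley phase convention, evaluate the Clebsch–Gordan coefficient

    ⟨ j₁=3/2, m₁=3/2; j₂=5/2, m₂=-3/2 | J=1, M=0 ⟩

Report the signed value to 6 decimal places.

√[3·3!0!2!/6! · 3!0!1!4!1!1!] = √(36/5)
  +(−1)^0/∏(0,3,0,1,0,1)! = 1/6  (running 1/6)
⟨..|..⟩ = √(36/5)·(1/6) = +0.447214

+√(1/5) = +0.447214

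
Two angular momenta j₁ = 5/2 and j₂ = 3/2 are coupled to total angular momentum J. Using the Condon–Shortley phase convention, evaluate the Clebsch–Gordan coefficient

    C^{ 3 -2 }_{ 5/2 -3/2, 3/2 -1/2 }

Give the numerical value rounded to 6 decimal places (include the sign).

j₁+j₂−J=1  J+j₁−j₂=4  J−j₁+j₂=2  j₁+j₂+J+1=8
(j₁±m₁, j₂±m₂, J±M) = (1,4,1,2,1,5)
P² = 48
sum k=0..1:
  [0] +1/24 = 1/24
  [1] −1/12 = -1/12
S = -1/24
C² = P²·S² = 1/12 ; C = -0.288675

-0.288675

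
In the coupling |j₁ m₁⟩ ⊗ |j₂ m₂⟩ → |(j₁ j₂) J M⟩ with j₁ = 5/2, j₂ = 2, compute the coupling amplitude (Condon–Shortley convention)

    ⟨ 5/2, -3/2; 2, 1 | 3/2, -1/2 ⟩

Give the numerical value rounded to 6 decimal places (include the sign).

√[4·3!2!1!/7! · 1!4!3!1!1!2!] = √(96/35)
  +(−1)^2/∏(2,1,2,1,0,0)! = 1/4  (running 1/4)
  +(−1)^3/∏(3,0,1,0,1,1)! = -1/6  (running 1/12)
⟨..|..⟩ = √(96/35)·(1/12) = +0.138013

+√(2/105) ≈ +0.138013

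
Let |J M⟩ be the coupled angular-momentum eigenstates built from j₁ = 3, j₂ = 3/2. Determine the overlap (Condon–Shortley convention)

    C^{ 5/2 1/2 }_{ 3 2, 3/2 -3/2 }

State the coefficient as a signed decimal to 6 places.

+√(3/7) ≈ +0.654654

triangle: 2!×4!×1!/8! = 48/40320
(j±m)!: 5!×1!×0!×3!×3!×2! = 8640
prefactor² = (2J+1)×Δ×N² = 432/7
  k=0: +1/(0!×2!×1!×0!×3!×1!) = 1/12
Σ = 1/12  ⇒  CG² = 432/7×1/12² = 3/7
CG = +√(3/7) = +0.654654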